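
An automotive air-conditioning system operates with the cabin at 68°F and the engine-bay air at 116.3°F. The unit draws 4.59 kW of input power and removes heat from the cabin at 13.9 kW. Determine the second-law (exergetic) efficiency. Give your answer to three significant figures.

COP_actual = Q̇_C/Ẇ = 13.90/4.590 = 3.028.
In absolute terms T_C = 293.15 K and T_H = 319.98 K, so ΔT = 26.83 K.
COP_Carnot = T_C/ΔT = 293.15/26.83 = 10.92.
η_II = COP_actual/COP_Carnot = 3.028/10.92 = 0.2772.

0.277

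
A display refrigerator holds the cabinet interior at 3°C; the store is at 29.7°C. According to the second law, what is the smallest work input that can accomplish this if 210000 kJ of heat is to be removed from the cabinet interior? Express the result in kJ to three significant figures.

20300 kJ

In absolute terms T_C = 276.15 K and T_H = 302.85 K, so ΔT = 26.70 K.
The reversible limit is COP_R = T_C/ΔT = 10.34, so W_min = Q_C/COP = Q_C·ΔT/T_C.
W_min = 210000 × 26.70/276.15 = 20300 kJ.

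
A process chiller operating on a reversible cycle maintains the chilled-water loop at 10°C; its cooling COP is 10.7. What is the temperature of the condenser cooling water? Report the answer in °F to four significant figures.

97.63 °F

COP_R = T_C/(T_H − T_C) gives T_H − T_C = T_C/COP.
With T_C = 283.15 K, T_H = 283.15 × (1 + 1/10.7) = 309.61 K.
Converting, 309.61 K = 97.63°F.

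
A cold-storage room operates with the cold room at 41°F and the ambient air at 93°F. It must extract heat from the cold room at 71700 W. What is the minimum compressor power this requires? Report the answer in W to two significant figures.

In absolute terms T_C = 278.15 K and T_H = 307.04 K, so ΔT = 28.89 K.
COP_Carnot = T_C/ΔT = 278.15/28.89 = 9.628.
Ẇ_min = Q̇/COP_Carnot = 71700/9.628 = 7447 W.

7400 W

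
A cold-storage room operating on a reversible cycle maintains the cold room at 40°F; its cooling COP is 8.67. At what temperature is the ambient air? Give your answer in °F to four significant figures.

97.63 °F

COP_R = T_C/(T_H − T_C) gives T_H − T_C = T_C/COP.
With T_C = 277.59 K, T_H = 277.59 × (1 + 1/8.67) = 309.61 K.
Converting, 309.61 K = 97.63°F.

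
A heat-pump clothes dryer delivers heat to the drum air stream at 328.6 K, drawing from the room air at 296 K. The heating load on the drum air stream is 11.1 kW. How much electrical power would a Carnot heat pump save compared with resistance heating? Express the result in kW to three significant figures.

10.0 kW

The reservoir spacing is ΔT = 328.6 − 296 = 32.60 K.
COP_Carnot = T_H/ΔT = 328.60/32.60 = 10.08.
Resistance heating needs Ẇ_res = Q̇_H = 11.10 kW; the reversible heat pump needs only Ẇ_hp = Q̇_H/COP = 1.101 kW.
Saving = 11.10 − 1.101 = 9.999 kW.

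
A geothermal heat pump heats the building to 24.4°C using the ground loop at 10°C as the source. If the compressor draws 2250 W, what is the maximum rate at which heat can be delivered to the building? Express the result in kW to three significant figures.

46.5 kW

In absolute terms T_C = 283.15 K and T_H = 297.55 K, so ΔT = 14.40 K.
COP_Carnot = T_H/ΔT = 297.55/14.40 = 20.66.
Q̇_max = COP_Carnot × Ẇ = 20.66 × 2250 W = 46490 W = 46.49 kW.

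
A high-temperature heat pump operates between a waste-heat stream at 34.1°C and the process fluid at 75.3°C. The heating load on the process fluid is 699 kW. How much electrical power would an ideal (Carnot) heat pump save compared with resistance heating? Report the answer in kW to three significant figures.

616 kW

In absolute terms T_C = 307.25 K and T_H = 348.45 K, so ΔT = 41.20 K.
COP_Carnot = T_H/ΔT = 348.45/41.20 = 8.458.
Resistance heating needs Ẇ_res = Q̇_H = 699.0 kW; the reversible heat pump needs only Ẇ_hp = Q̇_H/COP = 82.65 kW.
Saving = 699.0 − 82.65 = 616.4 kW.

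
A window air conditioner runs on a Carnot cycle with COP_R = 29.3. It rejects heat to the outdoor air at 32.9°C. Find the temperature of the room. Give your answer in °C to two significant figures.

For a Carnot refrigerator COP_R = T_C/(T_H − T_C), so T_C = COP·T_H/(1 + COP).
With T_H = 306.05 K, T_C = 29.3 × 306.05/30.30 = 295.95 K.
Converting, 295.95 K = 22.80°C.

23 °C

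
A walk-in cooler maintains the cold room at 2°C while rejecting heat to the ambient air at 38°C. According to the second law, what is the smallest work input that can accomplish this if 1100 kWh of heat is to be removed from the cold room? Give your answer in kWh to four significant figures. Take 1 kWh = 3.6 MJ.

In absolute terms T_C = 275.15 K and T_H = 311.15 K, so ΔT = 36.00 K.
The reversible limit is COP_R = T_C/ΔT = 7.643, so W_min = Q_C/COP = Q_C·ΔT/T_C.
W_min = 1100 × 36.00/275.15 = 143.9 kWh.

143.9 kWh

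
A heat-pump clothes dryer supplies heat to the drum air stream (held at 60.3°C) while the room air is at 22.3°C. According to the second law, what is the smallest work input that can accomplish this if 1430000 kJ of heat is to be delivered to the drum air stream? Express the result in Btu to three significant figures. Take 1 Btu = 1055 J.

In absolute terms T_C = 295.45 K and T_H = 333.45 K, so ΔT = 38.00 K.
The reversible limit is COP_HP = T_H/ΔT = 8.775, so W_min = Q_H/COP = Q_H·ΔT/T_H.
W_min = 1430000 × 38.00/333.45 = 163000 kJ = 154500 Btu.

154000 Btu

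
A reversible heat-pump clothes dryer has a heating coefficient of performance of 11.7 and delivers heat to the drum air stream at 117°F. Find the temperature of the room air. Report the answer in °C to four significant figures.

19.84 °C

COP_HP = T_H/(T_H − T_C) gives T_H − T_C = T_H/COP.
With T_H = 320.37 K, T_C = 320.37 × (1 − 1/11.7) = 292.99 K.
Converting, 292.99 K = 19.84°C.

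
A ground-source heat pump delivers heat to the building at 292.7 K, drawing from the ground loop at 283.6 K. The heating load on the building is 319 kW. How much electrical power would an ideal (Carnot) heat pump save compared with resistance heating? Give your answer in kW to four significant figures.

309.1 kW

The reservoir spacing is ΔT = 292.7 − 283.6 = 9.100 K.
COP_Carnot = T_H/ΔT = 292.70/9.100 = 32.16.
Resistance heating needs Ẇ_res = Q̇_H = 319.0 kW; the reversible heat pump needs only Ẇ_hp = Q̇_H/COP = 9.918 kW.
Saving = 319.0 − 9.918 = 309.1 kW.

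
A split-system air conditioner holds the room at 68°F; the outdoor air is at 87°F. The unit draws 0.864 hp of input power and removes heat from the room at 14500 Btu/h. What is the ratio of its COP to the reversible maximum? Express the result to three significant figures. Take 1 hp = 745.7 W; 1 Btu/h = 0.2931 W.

Converting, Q̇_C = 14500 Btu/h = 5.699 hp, so COP_actual = Q̇_C/Ẇ = 5.699/0.8640 = 6.596.
In absolute terms T_C = 293.15 K and T_H = 303.71 K, so ΔT = 10.56 K.
COP_Carnot = T_C/ΔT = 293.15/10.56 = 27.77.
η_II = COP_actual/COP_Carnot = 6.596/27.77 = 0.2375.

0.238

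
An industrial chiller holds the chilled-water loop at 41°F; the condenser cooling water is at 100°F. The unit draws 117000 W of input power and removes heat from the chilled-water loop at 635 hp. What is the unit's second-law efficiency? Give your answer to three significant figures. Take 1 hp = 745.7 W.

Converting, Q̇_C = 635.0 hp = 473500 W, so COP_actual = Q̇_C/Ẇ = 473500/117000 = 4.047.
In absolute terms T_C = 278.15 K and T_H = 310.93 K, so ΔT = 32.78 K.
COP_Carnot = T_C/ΔT = 278.15/32.78 = 8.486.
η_II = COP_actual/COP_Carnot = 4.047/8.486 = 0.4769.

0.477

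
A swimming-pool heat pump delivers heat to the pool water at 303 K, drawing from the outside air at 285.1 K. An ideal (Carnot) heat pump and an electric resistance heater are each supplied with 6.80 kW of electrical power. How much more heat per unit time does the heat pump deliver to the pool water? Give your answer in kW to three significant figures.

108 kW

The reservoir spacing is ΔT = 303 − 285.1 = 17.90 K.
COP_Carnot = T_H/ΔT = 303.00/17.90 = 16.93.
The heat pump delivers Q̇_H = COP × Ẇ = 115.1 kW; the resistance heater delivers Ẇ = 6.800 kW.
Extra = (COP − 1)·Ẇ = 108.3 kW.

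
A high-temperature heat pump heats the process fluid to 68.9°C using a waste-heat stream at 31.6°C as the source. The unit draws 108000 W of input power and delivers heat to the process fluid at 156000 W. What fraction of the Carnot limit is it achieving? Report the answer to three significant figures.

0.158

COP_actual = Q̇_H/Ẇ = 156000/108000 = 1.444.
In absolute terms T_C = 304.75 K and T_H = 342.05 K, so ΔT = 37.30 K.
COP_Carnot = T_H/ΔT = 342.05/37.30 = 9.170.
η_II = COP_actual/COP_Carnot = 1.444/9.170 = 0.1575.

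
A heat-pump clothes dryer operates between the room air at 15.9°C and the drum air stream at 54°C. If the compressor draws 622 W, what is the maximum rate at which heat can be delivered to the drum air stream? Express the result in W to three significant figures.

In absolute terms T_C = 289.05 K and T_H = 327.15 K, so ΔT = 38.10 K.
COP_Carnot = T_H/ΔT = 327.15/38.10 = 8.587.
Q̇_max = COP_Carnot × Ẇ = 8.587 × 622.0 W = 5341 W.

5340 W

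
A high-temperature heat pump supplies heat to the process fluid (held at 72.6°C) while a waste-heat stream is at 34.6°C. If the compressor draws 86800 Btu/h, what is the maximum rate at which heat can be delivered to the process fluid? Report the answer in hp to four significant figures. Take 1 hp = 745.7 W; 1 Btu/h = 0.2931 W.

310.4 hp

In absolute terms T_C = 307.75 K and T_H = 345.75 K, so ΔT = 38.00 K.
COP_Carnot = T_H/ΔT = 345.75/38.00 = 9.099.
Q̇_max = COP_Carnot × Ẇ = 9.099 × 86800 Btu/h = 789800 Btu/h = 310.4 hp.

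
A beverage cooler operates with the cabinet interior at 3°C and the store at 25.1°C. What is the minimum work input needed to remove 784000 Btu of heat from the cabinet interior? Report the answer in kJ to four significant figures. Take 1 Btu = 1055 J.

In absolute terms T_C = 276.15 K and T_H = 298.25 K, so ΔT = 22.10 K.
The reversible limit is COP_R = T_C/ΔT = 12.50, so W_min = Q_C/COP = Q_C·ΔT/T_C.
W_min = 784000 × 22.10/276.15 = 62740 Btu = 66190 kJ.

66190 kJ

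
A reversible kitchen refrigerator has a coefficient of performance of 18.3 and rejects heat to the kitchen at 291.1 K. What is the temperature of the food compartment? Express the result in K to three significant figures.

276 K

For a Carnot refrigerator COP_R = T_C/(T_H − T_C), so T_C = COP·T_H/(1 + COP).
With T_H = 291.10 K, T_C = 18.3 × 291.10/19.30 = 276.02 K.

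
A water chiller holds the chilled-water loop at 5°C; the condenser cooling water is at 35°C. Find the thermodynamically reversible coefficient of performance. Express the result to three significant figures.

9.27

In absolute terms T_C = 278.15 K and T_H = 308.15 K, so ΔT = 30.00 K.
For a reversible cycle, COP_Carnot = T_C/ΔT = 278.15/30.00 = 9.272.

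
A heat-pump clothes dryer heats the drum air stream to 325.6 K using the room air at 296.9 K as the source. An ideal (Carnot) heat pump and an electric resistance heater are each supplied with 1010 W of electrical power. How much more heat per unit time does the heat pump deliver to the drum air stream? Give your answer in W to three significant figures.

The reservoir spacing is ΔT = 325.6 − 296.9 = 28.70 K.
COP_Carnot = T_H/ΔT = 325.60/28.70 = 11.34.
The heat pump delivers Q̇_H = COP × Ẇ = 11460 W; the resistance heater delivers Ẇ = 1010 W.
Extra = (COP − 1)·Ẇ = 10450 W.

10400 W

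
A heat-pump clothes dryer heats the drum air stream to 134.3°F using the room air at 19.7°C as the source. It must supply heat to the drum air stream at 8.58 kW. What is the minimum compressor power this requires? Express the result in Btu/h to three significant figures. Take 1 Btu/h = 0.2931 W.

3290 Btu/h

In absolute terms T_C = 292.85 K and T_H = 329.98 K, so ΔT = 37.13 K.
COP_Carnot = T_H/ΔT = 329.98/37.13 = 8.886.
Ẇ_min = Q̇/COP_Carnot = 8.580/8.886 = 0.9655 kW = 3294 Btu/h.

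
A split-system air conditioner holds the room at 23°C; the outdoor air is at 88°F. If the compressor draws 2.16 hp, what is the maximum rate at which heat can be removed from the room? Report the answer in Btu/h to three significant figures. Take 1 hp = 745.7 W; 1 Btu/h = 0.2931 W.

201000 Btu/h

In absolute terms T_C = 296.15 K and T_H = 304.26 K, so ΔT = 8.111 K.
COP_Carnot = T_C/ΔT = 296.15/8.111 = 36.51.
Q̇_max = COP_Carnot × Ẇ = 36.51 × 2.160 hp = 78.87 hp = 200600 Btu/h.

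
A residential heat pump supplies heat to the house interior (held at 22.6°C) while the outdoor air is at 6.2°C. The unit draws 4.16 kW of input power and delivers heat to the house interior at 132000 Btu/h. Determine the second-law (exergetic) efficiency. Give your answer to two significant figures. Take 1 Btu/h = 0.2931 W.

0.52

Converting, Q̇_H = 132000 Btu/h = 38.69 kW, so COP_actual = Q̇_H/Ẇ = 38.69/4.160 = 9.300.
In absolute terms T_C = 279.35 K and T_H = 295.75 K, so ΔT = 16.40 K.
COP_Carnot = T_H/ΔT = 295.75/16.40 = 18.03.
η_II = COP_actual/COP_Carnot = 9.300/18.03 = 0.5157.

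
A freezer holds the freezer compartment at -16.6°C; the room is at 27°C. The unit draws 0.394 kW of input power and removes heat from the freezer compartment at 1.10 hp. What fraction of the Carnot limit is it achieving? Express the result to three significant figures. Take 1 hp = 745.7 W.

0.354

Converting, Q̇_C = 1.100 hp = 0.8203 kW, so COP_actual = Q̇_C/Ẇ = 0.8203/0.3940 = 2.082.
In absolute terms T_C = 256.55 K and T_H = 300.15 K, so ΔT = 43.60 K.
COP_Carnot = T_C/ΔT = 256.55/43.60 = 5.884.
η_II = COP_actual/COP_Carnot = 2.082/5.884 = 0.3538.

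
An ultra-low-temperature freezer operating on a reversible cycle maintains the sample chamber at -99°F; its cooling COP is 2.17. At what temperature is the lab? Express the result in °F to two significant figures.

COP_R = T_C/(T_H − T_C) gives T_H − T_C = T_C/COP.
With T_C = 200.37 K, T_H = 200.37 × (1 + 1/2.17) = 292.71 K.
Converting, 292.71 K = 67.21°F.

67 °F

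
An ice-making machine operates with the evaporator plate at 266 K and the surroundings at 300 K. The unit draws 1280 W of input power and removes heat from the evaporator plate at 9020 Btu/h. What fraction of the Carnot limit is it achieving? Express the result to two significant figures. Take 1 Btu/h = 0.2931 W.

Converting, Q̇_C = 9020 Btu/h = 2644 W, so COP_actual = Q̇_C/Ẇ = 2644/1280 = 2.065.
The reservoir spacing is ΔT = 300 − 266 = 34.00 K.
COP_Carnot = T_C/ΔT = 266.00/34.00 = 7.824.
η_II = COP_actual/COP_Carnot = 2.065/7.824 = 0.2640.

0.26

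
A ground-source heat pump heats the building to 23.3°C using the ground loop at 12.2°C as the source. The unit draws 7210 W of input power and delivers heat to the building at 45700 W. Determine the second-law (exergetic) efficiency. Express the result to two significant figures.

0.24

COP_actual = Q̇_H/Ẇ = 45700/7210 = 6.338.
In absolute terms T_C = 285.35 K and T_H = 296.45 K, so ΔT = 11.10 K.
COP_Carnot = T_H/ΔT = 296.45/11.10 = 26.71.
η_II = COP_actual/COP_Carnot = 6.338/26.71 = 0.2373.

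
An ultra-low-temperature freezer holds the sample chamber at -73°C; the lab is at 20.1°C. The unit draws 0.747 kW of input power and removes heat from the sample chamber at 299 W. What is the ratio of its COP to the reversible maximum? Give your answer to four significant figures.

0.1862

Converting, Q̇_C = 299.0 W = 0.2990 kW, so COP_actual = Q̇_C/Ẇ = 0.2990/0.7470 = 0.4003.
In absolute terms T_C = 200.15 K and T_H = 293.25 K, so ΔT = 93.10 K.
COP_Carnot = T_C/ΔT = 200.15/93.10 = 2.150.
η_II = COP_actual/COP_Carnot = 0.4003/2.150 = 0.1862.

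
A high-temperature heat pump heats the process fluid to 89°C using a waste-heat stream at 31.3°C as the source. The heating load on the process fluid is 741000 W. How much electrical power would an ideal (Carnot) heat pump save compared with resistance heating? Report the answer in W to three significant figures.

In absolute terms T_C = 304.45 K and T_H = 362.15 K, so ΔT = 57.70 K.
COP_Carnot = T_H/ΔT = 362.15/57.70 = 6.276.
Resistance heating needs Ẇ_res = Q̇_H = 741000 W; the reversible heat pump needs only Ẇ_hp = Q̇_H/COP = 118100 W.
Saving = 741000 − 118100 = 622900 W.

623000 W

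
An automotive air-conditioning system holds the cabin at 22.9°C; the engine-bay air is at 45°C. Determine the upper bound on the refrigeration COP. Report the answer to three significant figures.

13.4

In absolute terms T_C = 296.05 K and T_H = 318.15 K, so ΔT = 22.10 K.
For a reversible cycle, COP_Carnot = T_C/ΔT = 296.05/22.10 = 13.40.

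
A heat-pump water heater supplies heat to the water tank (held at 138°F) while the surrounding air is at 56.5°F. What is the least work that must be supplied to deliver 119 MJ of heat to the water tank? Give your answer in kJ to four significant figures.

16230 kJ

In absolute terms T_C = 286.76 K and T_H = 332.04 K, so ΔT = 45.28 K.
The reversible limit is COP_HP = T_H/ΔT = 7.333, so W_min = Q_H/COP = Q_H·ΔT/T_H.
W_min = 119.0 × 45.28/332.04 = 16.23 MJ = 16230 kJ.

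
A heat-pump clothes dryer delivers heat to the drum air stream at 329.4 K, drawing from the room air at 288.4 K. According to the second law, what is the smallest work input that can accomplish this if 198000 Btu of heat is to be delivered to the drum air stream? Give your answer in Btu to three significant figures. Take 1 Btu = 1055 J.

24600 Btu

The reservoir spacing is ΔT = 329.4 − 288.4 = 41.00 K.
The reversible limit is COP_HP = T_H/ΔT = 8.034, so W_min = Q_H/COP = Q_H·ΔT/T_H.
W_min = 198000 × 41.00/329.40 = 24640 Btu.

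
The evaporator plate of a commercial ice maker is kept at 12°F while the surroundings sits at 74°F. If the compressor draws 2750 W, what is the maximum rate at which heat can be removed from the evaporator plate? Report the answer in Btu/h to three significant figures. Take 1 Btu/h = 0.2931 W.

In absolute terms T_C = 262.04 K and T_H = 296.48 K, so ΔT = 34.44 K.
COP_Carnot = T_C/ΔT = 262.04/34.44 = 7.608.
Q̇_max = COP_Carnot × Ẇ = 7.608 × 2750 W = 20920 W = 71380 Btu/h.

71400 Btu/h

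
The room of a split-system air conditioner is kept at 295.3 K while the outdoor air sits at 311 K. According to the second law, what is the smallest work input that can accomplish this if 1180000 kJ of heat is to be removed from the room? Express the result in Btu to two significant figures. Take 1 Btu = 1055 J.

The reservoir spacing is ΔT = 311 − 295.3 = 15.70 K.
The reversible limit is COP_R = T_C/ΔT = 18.81, so W_min = Q_C/COP = Q_C·ΔT/T_C.
W_min = 1180000 × 15.70/295.30 = 62740 kJ = 59470 Btu.

59000 Btu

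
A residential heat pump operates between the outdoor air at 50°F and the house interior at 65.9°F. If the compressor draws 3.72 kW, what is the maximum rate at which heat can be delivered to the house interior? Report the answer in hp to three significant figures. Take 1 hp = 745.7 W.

In absolute terms T_C = 283.15 K and T_H = 291.98 K, so ΔT = 8.833 K.
COP_Carnot = T_H/ΔT = 291.98/8.833 = 33.05.
Q̇_max = COP_Carnot × Ẇ = 33.05 × 3.720 kW = 123.0 kW = 164.9 hp.

165 hp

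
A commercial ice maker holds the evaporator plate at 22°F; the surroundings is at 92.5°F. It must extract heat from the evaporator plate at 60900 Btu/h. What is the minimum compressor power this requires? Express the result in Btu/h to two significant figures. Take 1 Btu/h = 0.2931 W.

In absolute terms T_C = 267.59 K and T_H = 306.76 K, so ΔT = 39.17 K.
COP_Carnot = T_C/ΔT = 267.59/39.17 = 6.832.
Ẇ_min = Q̇/COP_Carnot = 60900/6.832 = 8914 Btu/h.

8900 Btu/h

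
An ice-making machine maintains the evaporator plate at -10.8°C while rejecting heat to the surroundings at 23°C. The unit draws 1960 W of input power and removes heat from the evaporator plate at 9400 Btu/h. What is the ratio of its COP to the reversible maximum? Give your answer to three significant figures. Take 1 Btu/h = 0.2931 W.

Converting, Q̇_C = 9400 Btu/h = 2755 W, so COP_actual = Q̇_C/Ẇ = 2755/1960 = 1.406.
In absolute terms T_C = 262.35 K and T_H = 296.15 K, so ΔT = 33.80 K.
COP_Carnot = T_C/ΔT = 262.35/33.80 = 7.762.
η_II = COP_actual/COP_Carnot = 1.406/7.762 = 0.1811.

0.181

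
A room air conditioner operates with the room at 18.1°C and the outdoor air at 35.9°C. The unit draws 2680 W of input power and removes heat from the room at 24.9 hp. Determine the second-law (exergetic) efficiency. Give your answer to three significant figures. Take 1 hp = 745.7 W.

0.423

Converting, Q̇_C = 24.90 hp = 18570 W, so COP_actual = Q̇_C/Ẇ = 18570/2680 = 6.928.
In absolute terms T_C = 291.25 K and T_H = 309.05 K, so ΔT = 17.80 K.
COP_Carnot = T_C/ΔT = 291.25/17.80 = 16.36.
η_II = COP_actual/COP_Carnot = 6.928/16.36 = 0.4234.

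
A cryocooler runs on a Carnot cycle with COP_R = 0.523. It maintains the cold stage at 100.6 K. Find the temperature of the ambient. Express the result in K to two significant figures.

COP_R = T_C/(T_H − T_C) gives T_H − T_C = T_C/COP.
With T_C = 100.60 K, T_H = 100.60 × (1 + 1/0.523) = 292.95 K.

290 K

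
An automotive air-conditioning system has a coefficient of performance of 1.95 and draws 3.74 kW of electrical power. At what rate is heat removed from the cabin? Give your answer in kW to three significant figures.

Q̇_C = COP × Ẇ = 1.95 × 3.740 = 7.293 kW.

7.29 kW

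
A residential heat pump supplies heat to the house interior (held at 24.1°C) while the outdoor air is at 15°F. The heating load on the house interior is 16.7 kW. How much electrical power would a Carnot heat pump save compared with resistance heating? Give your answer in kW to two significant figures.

In absolute terms T_C = 263.71 K and T_H = 297.25 K, so ΔT = 33.54 K.
COP_Carnot = T_H/ΔT = 297.25/33.54 = 8.861.
Resistance heating needs Ẇ_res = Q̇_H = 16.70 kW; the reversible heat pump needs only Ẇ_hp = Q̇_H/COP = 1.885 kW.
Saving = 16.70 − 1.885 = 14.82 kW.

15 kW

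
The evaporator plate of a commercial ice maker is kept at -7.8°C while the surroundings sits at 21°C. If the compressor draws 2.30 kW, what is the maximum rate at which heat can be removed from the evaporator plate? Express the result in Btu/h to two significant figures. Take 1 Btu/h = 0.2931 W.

72000 Btu/h

In absolute terms T_C = 265.35 K and T_H = 294.15 K, so ΔT = 28.80 K.
COP_Carnot = T_C/ΔT = 265.35/28.80 = 9.214.
Q̇_max = COP_Carnot × Ẇ = 9.214 × 2.300 kW = 21.19 kW = 72300 Btu/h.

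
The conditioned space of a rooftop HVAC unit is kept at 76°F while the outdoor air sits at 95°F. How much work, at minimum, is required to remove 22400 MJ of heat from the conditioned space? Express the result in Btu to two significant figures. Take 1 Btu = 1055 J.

In absolute terms T_C = 297.59 K and T_H = 308.15 K, so ΔT = 10.56 K.
The reversible limit is COP_R = T_C/ΔT = 28.19, so W_min = Q_C/COP = Q_C·ΔT/T_C.
W_min = 22400 × 10.56/297.59 = 794.5 MJ = 753100 Btu.

750000 Btu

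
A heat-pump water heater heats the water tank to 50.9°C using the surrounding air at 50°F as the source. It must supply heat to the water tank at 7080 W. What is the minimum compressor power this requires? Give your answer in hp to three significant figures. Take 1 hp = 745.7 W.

1.20 hp

In absolute terms T_C = 283.15 K and T_H = 324.05 K, so ΔT = 40.90 K.
COP_Carnot = T_H/ΔT = 324.05/40.90 = 7.923.
Ẇ_min = Q̇/COP_Carnot = 7080/7.923 = 893.6 W = 1.198 hp.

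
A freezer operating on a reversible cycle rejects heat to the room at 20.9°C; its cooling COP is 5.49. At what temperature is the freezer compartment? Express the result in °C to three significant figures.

For a Carnot refrigerator COP_R = T_C/(T_H − T_C), so T_C = COP·T_H/(1 + COP).
With T_H = 294.05 K, T_C = 5.49 × 294.05/6.490 = 248.74 K.
Converting, 248.74 K = -24.41°C.

-24.4 °C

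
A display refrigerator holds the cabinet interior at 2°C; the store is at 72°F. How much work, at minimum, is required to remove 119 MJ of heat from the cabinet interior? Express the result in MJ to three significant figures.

In absolute terms T_C = 275.15 K and T_H = 295.37 K, so ΔT = 20.22 K.
The reversible limit is COP_R = T_C/ΔT = 13.61, so W_min = Q_C/COP = Q_C·ΔT/T_C.
W_min = 119.0 × 20.22/275.15 = 8.746 MJ.

8.75 MJ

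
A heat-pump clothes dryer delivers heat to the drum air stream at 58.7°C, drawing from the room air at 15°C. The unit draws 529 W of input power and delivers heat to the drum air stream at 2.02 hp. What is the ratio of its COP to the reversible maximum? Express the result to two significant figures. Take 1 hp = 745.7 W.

Converting, Q̇_H = 2.020 hp = 1506 W, so COP_actual = Q̇_H/Ẇ = 1506/529.0 = 2.847.
In absolute terms T_C = 288.15 K and T_H = 331.85 K, so ΔT = 43.70 K.
COP_Carnot = T_H/ΔT = 331.85/43.70 = 7.594.
η_II = COP_actual/COP_Carnot = 2.847/7.594 = 0.3750.

0.37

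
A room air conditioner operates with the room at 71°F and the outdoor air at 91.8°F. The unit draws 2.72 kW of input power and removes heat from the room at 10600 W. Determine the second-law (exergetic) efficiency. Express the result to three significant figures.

0.153

Converting, Q̇_C = 10600 W = 10.60 kW, so COP_actual = Q̇_C/Ẇ = 10.60/2.720 = 3.897.
In absolute terms T_C = 294.82 K and T_H = 306.37 K, so ΔT = 11.56 K.
COP_Carnot = T_C/ΔT = 294.82/11.56 = 25.51.
η_II = COP_actual/COP_Carnot = 3.897/25.51 = 0.1527.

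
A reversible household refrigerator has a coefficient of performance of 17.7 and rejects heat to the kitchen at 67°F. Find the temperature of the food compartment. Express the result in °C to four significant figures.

For a Carnot refrigerator COP_R = T_C/(T_H − T_C), so T_C = COP·T_H/(1 + COP).
With T_H = 292.59 K, T_C = 17.7 × 292.59/18.70 = 276.95 K.
Converting, 276.95 K = 3.80°C.

3.798 °C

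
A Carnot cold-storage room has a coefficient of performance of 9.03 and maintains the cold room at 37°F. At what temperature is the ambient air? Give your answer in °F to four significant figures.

COP_R = T_C/(T_H − T_C) gives T_H − T_C = T_C/COP.
With T_C = 275.93 K, T_H = 275.93 × (1 + 1/9.03) = 306.48 K.
Converting, 306.48 K = 92.00°F.

92.00 °F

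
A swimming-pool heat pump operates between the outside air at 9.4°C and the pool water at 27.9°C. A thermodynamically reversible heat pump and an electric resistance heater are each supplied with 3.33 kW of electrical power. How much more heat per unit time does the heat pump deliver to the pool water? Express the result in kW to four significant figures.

50.86 kW

In absolute terms T_C = 282.55 K and T_H = 301.05 K, so ΔT = 18.50 K.
COP_Carnot = T_H/ΔT = 301.05/18.50 = 16.27.
The heat pump delivers Q̇_H = COP × Ẇ = 54.19 kW; the resistance heater delivers Ẇ = 3.330 kW.
Extra = (COP − 1)·Ẇ = 50.86 kW.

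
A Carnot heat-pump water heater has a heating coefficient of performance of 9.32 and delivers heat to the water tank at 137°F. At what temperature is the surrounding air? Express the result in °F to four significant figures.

72.98 °F

COP_HP = T_H/(T_H − T_C) gives T_H − T_C = T_H/COP.
With T_H = 331.48 K, T_C = 331.48 × (1 − 1/9.32) = 295.92 K.
Converting, 295.92 K = 72.98°F.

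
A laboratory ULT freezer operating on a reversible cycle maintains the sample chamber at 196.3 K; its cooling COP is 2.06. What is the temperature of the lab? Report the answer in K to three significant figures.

292 K

COP_R = T_C/(T_H − T_C) gives T_H − T_C = T_C/COP.
With T_C = 196.30 K, T_H = 196.30 × (1 + 1/2.06) = 291.59 K.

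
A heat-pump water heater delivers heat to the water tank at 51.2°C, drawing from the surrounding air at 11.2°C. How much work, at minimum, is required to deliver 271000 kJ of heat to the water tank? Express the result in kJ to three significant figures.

In absolute terms T_C = 284.35 K and T_H = 324.35 K, so ΔT = 40.00 K.
The reversible limit is COP_HP = T_H/ΔT = 8.109, so W_min = Q_H/COP = Q_H·ΔT/T_H.
W_min = 271000 × 40.00/324.35 = 33420 kJ.

33400 kJ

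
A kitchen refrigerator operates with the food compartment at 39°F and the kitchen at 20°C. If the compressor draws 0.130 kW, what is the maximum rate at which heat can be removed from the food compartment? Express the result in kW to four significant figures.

In absolute terms T_C = 277.04 K and T_H = 293.15 K, so ΔT = 16.11 K.
COP_Carnot = T_C/ΔT = 277.04/16.11 = 17.20.
Q̇_max = COP_Carnot × Ẇ = 17.20 × 0.1300 kW = 2.235 kW.

2.235 kW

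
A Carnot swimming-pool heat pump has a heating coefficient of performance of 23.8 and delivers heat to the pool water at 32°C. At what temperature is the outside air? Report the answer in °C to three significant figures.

COP_HP = T_H/(T_H − T_C) gives T_H − T_C = T_H/COP.
With T_H = 305.15 K, T_C = 305.15 × (1 − 1/23.8) = 292.33 K.
Converting, 292.33 K = 19.18°C.

19.2 °C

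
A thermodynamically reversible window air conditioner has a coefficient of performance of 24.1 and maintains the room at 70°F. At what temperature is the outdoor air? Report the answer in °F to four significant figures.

91.98 °F

COP_R = T_C/(T_H − T_C) gives T_H − T_C = T_C/COP.
With T_C = 294.26 K, T_H = 294.26 × (1 + 1/24.1) = 306.47 K.
Converting, 306.47 K = 91.98°F.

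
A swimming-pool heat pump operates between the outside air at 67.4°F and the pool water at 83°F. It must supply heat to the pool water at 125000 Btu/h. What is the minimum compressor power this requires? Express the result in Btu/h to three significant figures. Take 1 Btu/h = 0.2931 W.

3590 Btu/h

In absolute terms T_C = 292.82 K and T_H = 301.48 K, so ΔT = 8.667 K.
COP_Carnot = T_H/ΔT = 301.48/8.667 = 34.79.
Ẇ_min = Q̇/COP_Carnot = 125000/34.79 = 3593 Btu/h.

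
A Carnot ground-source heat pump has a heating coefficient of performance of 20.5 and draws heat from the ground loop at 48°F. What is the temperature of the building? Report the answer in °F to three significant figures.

COP_HP = T_H/(T_H − T_C) rearranges to T_H = COP·T_C/(COP − 1).
With T_C = 282.04 K, T_H = 20.5 × 282.04/19.50 = 296.50 K.
Converting, 296.50 K = 74.03°F.

74.0 °F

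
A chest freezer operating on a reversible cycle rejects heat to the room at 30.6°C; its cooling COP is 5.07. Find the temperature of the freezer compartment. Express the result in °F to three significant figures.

-2.99 °F

For a Carnot refrigerator COP_R = T_C/(T_H − T_C), so T_C = COP·T_H/(1 + COP).
With T_H = 303.75 K, T_C = 5.07 × 303.75/6.070 = 253.71 K.
Converting, 253.71 K = -2.99°F.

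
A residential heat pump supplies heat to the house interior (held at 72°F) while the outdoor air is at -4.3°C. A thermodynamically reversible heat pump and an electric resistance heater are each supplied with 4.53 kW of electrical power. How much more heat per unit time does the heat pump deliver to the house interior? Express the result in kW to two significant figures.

In absolute terms T_C = 268.85 K and T_H = 295.37 K, so ΔT = 26.52 K.
COP_Carnot = T_H/ΔT = 295.37/26.52 = 11.14.
The heat pump delivers Q̇_H = COP × Ẇ = 50.45 kW; the resistance heater delivers Ẇ = 4.530 kW.
Extra = (COP − 1)·Ẇ = 45.92 kW.

46 kW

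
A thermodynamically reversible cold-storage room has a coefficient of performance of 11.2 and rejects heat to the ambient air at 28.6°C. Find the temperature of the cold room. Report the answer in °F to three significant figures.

39.0 °F

For a Carnot refrigerator COP_R = T_C/(T_H − T_C), so T_C = COP·T_H/(1 + COP).
With T_H = 301.75 K, T_C = 11.2 × 301.75/12.20 = 277.02 K.
Converting, 277.02 K = 38.96°F.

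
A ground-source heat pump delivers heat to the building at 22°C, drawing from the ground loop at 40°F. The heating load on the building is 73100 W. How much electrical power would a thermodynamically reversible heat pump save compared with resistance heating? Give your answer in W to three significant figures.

68800 W

In absolute terms T_C = 277.59 K and T_H = 295.15 K, so ΔT = 17.56 K.
COP_Carnot = T_H/ΔT = 295.15/17.56 = 16.81.
Resistance heating needs Ẇ_res = Q̇_H = 73100 W; the reversible heat pump needs only Ẇ_hp = Q̇_H/COP = 4348 W.
Saving = 73100 − 4348 = 68750 W.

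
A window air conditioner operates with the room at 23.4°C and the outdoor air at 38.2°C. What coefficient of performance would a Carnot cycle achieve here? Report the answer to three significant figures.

20.0

In absolute terms T_C = 296.55 K and T_H = 311.35 K, so ΔT = 14.80 K.
For a reversible cycle, COP_Carnot = T_C/ΔT = 296.55/14.80 = 20.04.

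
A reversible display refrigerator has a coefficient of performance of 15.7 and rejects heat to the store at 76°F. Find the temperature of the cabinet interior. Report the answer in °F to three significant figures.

For a Carnot refrigerator COP_R = T_C/(T_H − T_C), so T_C = COP·T_H/(1 + COP).
With T_H = 297.59 K, T_C = 15.7 × 297.59/16.70 = 279.77 K.
Converting, 279.77 K = 43.92°F.

43.9 °F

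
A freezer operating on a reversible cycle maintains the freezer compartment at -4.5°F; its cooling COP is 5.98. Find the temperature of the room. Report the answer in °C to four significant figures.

22.01 °C

COP_R = T_C/(T_H − T_C) gives T_H − T_C = T_C/COP.
With T_C = 252.87 K, T_H = 252.87 × (1 + 1/5.98) = 295.16 K.
Converting, 295.16 K = 22.01°C.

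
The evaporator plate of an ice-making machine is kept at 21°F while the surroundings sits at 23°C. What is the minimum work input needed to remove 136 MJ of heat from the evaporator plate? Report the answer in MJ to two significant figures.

15 MJ

In absolute terms T_C = 267.04 K and T_H = 296.15 K, so ΔT = 29.11 K.
The reversible limit is COP_R = T_C/ΔT = 9.173, so W_min = Q_C/COP = Q_C·ΔT/T_C.
W_min = 136.0 × 29.11/267.04 = 14.83 MJ.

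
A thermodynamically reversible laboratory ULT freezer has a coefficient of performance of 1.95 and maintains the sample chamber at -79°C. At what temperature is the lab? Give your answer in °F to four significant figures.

69.02 °F

COP_R = T_C/(T_H − T_C) gives T_H − T_C = T_C/COP.
With T_C = 194.15 K, T_H = 194.15 × (1 + 1/1.95) = 293.71 K.
Converting, 293.71 K = 69.02°F.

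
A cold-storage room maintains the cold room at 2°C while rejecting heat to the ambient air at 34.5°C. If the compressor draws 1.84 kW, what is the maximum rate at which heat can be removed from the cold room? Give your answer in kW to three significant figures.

15.6 kW

In absolute terms T_C = 275.15 K and T_H = 307.65 K, so ΔT = 32.50 K.
COP_Carnot = T_C/ΔT = 275.15/32.50 = 8.466.
Q̇_max = COP_Carnot × Ẇ = 8.466 × 1.840 kW = 15.58 kW.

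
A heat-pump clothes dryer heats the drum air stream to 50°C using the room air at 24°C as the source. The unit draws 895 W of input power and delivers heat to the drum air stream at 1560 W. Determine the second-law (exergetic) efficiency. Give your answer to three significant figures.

COP_actual = Q̇_H/Ẇ = 1560/895.0 = 1.743.
In absolute terms T_C = 297.15 K and T_H = 323.15 K, so ΔT = 26.00 K.
COP_Carnot = T_H/ΔT = 323.15/26.00 = 12.43.
η_II = COP_actual/COP_Carnot = 1.743/12.43 = 0.1402.

0.140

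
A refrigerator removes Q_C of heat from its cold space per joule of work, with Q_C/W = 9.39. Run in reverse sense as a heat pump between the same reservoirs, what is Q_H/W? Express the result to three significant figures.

10.4

The first law on one cycle gives Q_H = Q_C + W, so Q_H/W = Q_C/W + 1.
COP_HP = COP_R + 1 = 9.39 + 1 = 10.39.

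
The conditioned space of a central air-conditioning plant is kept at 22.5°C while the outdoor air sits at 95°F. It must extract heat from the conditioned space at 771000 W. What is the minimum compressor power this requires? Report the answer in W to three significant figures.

32600 W

In absolute terms T_C = 295.65 K and T_H = 308.15 K, so ΔT = 12.50 K.
COP_Carnot = T_C/ΔT = 295.65/12.50 = 23.65.
Ẇ_min = Q̇/COP_Carnot = 771000/23.65 = 32600 W.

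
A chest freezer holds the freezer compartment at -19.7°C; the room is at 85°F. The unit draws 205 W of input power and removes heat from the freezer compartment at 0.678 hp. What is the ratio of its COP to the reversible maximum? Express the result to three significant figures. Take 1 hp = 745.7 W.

0.478

Converting, Q̇_C = 0.6780 hp = 505.6 W, so COP_actual = Q̇_C/Ẇ = 505.6/205.0 = 2.466.
In absolute terms T_C = 253.45 K and T_H = 302.59 K, so ΔT = 49.14 K.
COP_Carnot = T_C/ΔT = 253.45/49.14 = 5.157.
η_II = COP_actual/COP_Carnot = 2.466/5.157 = 0.4782.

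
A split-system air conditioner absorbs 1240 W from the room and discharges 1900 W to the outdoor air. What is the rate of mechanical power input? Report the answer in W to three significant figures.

660 W

For a cyclic device the first law requires Q̇_H = Q̇_C + Ẇ.
Ẇ = Q̇_H − Q̇_C = 660.0 W.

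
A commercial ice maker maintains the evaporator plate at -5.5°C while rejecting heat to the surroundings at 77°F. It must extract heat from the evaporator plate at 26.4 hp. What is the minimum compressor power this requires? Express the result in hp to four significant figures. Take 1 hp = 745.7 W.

3.008 hp

In absolute terms T_C = 267.65 K and T_H = 298.15 K, so ΔT = 30.50 K.
COP_Carnot = T_C/ΔT = 267.65/30.50 = 8.775.
Ẇ_min = Q̇/COP_Carnot = 26.40/8.775 = 3.008 hp.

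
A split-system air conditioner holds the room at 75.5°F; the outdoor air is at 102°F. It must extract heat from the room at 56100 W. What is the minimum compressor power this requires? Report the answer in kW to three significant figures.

In absolute terms T_C = 297.32 K and T_H = 312.04 K, so ΔT = 14.72 K.
COP_Carnot = T_C/ΔT = 297.32/14.72 = 20.20.
Ẇ_min = Q̇/COP_Carnot = 56100/20.20 = 2778 W = 2.778 kW.

2.78 kW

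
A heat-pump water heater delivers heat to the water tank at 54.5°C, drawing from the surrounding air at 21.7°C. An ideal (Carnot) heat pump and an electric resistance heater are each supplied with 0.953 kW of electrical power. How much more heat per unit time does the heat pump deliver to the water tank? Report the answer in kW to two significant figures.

In absolute terms T_C = 294.85 K and T_H = 327.65 K, so ΔT = 32.80 K.
COP_Carnot = T_H/ΔT = 327.65/32.80 = 9.989.
The heat pump delivers Q̇_H = COP × Ẇ = 9.520 kW; the resistance heater delivers Ẇ = 0.9530 kW.
Extra = (COP − 1)·Ẇ = 8.567 kW.

8.6 kW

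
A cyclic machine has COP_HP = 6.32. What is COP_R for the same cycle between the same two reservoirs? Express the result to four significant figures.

Since Q_H = Q_C + W for any cycle, COP_R = Q_C/W = Q_H/W − 1.
COP_R = 6.32 − 1 = 5.32.

5.320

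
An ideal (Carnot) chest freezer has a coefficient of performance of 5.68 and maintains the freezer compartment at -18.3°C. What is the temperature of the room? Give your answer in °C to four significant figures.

26.57 °C

COP_R = T_C/(T_H − T_C) gives T_H − T_C = T_C/COP.
With T_C = 254.85 K, T_H = 254.85 × (1 + 1/5.68) = 299.72 K.
Converting, 299.72 K = 26.57°C.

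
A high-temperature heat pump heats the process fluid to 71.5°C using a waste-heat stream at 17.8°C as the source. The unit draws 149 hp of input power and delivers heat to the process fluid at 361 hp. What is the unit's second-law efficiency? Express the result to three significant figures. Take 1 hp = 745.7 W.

COP_actual = Q̇_H/Ẇ = 361.0/149.0 = 2.423.
In absolute terms T_C = 290.95 K and T_H = 344.65 K, so ΔT = 53.70 K.
COP_Carnot = T_H/ΔT = 344.65/53.70 = 6.418.
η_II = COP_actual/COP_Carnot = 2.423/6.418 = 0.3775.

0.377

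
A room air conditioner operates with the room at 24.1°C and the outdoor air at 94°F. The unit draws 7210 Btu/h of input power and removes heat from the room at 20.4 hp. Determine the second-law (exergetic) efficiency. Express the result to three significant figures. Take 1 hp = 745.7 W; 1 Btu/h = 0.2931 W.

Converting, Q̇_C = 20.40 hp = 51900 Btu/h, so COP_actual = Q̇_C/Ẇ = 51900/7210 = 7.199.
In absolute terms T_C = 297.25 K and T_H = 307.59 K, so ΔT = 10.34 K.
COP_Carnot = T_C/ΔT = 297.25/10.34 = 28.74.
η_II = COP_actual/COP_Carnot = 7.199/28.74 = 0.2505.

0.251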